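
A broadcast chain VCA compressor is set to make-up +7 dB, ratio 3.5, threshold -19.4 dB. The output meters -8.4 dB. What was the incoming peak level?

-5.4 dB

Before make-up, the level was -8.4 − 7 = -15.4 dB.
The compressed level sits -15.4 − (-19.4) = 4 dB over threshold.
Before 3.5:1 compression the overshoot was 4 × 3.5 = 14 dB, so input = -19.4 + 14 = -5.4 dB.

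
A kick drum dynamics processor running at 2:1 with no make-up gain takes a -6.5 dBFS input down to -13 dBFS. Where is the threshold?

Input is 13 dB above T (since output overshoot × R = input overshoot: (-13 − T)·2 = -6.5 − T gives T = -19.5 dBFS).
Check: -19.5 + (-6.5 − (-19.5))/2 = -19.5 + 6.5 = -13 dBFS. ✓

-19.5 dBFS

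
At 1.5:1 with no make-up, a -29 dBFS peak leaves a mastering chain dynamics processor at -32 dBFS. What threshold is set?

Let T be the threshold. Output overshoot = (input overshoot)/R, so -32 − T = (-29 − T)/1.5.
1.5·(-32 − T) = -29 − T → 0.5·T = -48 − (-29) = -19.
T = -19/0.5 = -38 dBFS.

-38 dBFS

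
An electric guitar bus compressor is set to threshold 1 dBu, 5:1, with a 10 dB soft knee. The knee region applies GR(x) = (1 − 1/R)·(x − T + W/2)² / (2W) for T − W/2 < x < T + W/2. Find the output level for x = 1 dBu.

x − T + W/2 = 1 − 1 + 5 = 5.
GR = (1 − 1/5) × 5² / 20 = 0.8 × 25 / 20 = 1 dB.
Output = 1 − 1 = 0 dBu.

0 dBu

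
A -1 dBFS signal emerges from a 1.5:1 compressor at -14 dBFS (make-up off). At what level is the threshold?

-40 dBFS

Gain reduction = -1 − (-14) = 13 dB; output overshoot = GR / (R − 1) = 13 / 0.5 = 26 dB.
Threshold = output − output overshoot = -14 − 26 = -40 dBFS.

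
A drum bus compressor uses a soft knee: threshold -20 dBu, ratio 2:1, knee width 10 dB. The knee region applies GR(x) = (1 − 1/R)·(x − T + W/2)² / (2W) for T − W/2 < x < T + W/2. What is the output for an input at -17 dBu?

x − T + W/2 = -17 − (-20) + 5 = 8.
GR = (1 − 1/2) × 8² / 20 = 0.5 × 64 / 20 = 1.6 dB.
Output = -17 − 1.6 = -18.6 dBu.

-18.6 dBu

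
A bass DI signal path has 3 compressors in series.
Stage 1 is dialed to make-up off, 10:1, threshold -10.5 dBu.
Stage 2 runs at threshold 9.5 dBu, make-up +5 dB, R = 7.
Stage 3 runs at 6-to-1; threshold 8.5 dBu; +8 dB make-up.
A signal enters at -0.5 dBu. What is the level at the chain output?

3.5 dBu

Stage 1: -0.5 dBu is 10 dB over -10.5 dBu; at 10:1 that becomes 1 dB over, giving -9.5 dBu.
Stage 2: below threshold (-9.5 ≤ 9.5); passes unchanged; make-up brings it to -4.5 dBu.
Stage 3: -4.5 dBu is at or below the 8.5 dBu threshold — no compression; make-up brings it to 3.5 dBu.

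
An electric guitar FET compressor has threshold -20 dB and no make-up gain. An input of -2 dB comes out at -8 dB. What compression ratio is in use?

1.5:1

Input overshoot = -2 − (-20) = 18 dB; output overshoot = -8 − (-20) = 12 dB.
Ratio = 18 / 12 = 1.5.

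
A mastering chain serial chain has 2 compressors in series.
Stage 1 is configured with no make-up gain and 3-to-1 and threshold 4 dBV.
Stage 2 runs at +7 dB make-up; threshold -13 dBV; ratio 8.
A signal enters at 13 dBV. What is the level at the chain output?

Stage 1: overshoot 9 dB → 9/3 = 3 dB → 7 dBV.
Stage 2: 20 dB above -13 dBV, reduced 8:1 to 2.5 dB above → -10.5 dBV; +7 dB make-up → -3.5 dBV.

-3.5 dBV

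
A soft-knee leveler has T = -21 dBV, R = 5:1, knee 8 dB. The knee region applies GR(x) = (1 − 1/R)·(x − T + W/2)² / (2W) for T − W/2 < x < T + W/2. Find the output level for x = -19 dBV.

-20.8 dBV

x − T + W/2 = -19 − (-21) + 4 = 6.
GR = (1 − 1/5) × 6² / 16 = 0.8 × 36 / 16 = 1.8 dB.
Output = -19 − 1.8 = -20.8 dBV.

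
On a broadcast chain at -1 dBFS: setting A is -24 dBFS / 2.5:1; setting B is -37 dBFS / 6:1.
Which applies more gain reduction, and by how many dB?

B, by 16.2 dB

A: GR = 23 − 23/2.5 = 13.8 dB.
B: GR = 36 − 36/6 = 30 dB.
Difference: 16.2 dB in favour of B.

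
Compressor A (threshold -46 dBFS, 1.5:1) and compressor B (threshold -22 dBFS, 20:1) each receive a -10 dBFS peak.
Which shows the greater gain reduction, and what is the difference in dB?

A: 36 dB over, compressed to 24 dB over, so 12 dB of GR.
B: 12 dB over, compressed to 0.6 dB over, so 11.4 dB of GR.
Difference: 0.6 dB in favour of A.

A, by 0.6 dB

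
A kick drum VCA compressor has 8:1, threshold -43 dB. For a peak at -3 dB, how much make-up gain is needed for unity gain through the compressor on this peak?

Overshoot 40 dB → 40/8 = 5 dB after compression, so the compressed level is -43 + 5 = -38 dB.
Make-up = target − compressed = -3 − (-38) = 35 dB.

35 dB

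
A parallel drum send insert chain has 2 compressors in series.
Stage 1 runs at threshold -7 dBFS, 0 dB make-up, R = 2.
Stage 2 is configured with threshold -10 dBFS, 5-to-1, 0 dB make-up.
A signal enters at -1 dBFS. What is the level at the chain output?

-8.8 dBFS

Stage 1: 6 dB above -7 dBFS, reduced 2:1 to 3 dB above → -4 dBFS.
Stage 2: 6 dB above -10 dBFS, reduced 5:1 to 1.2 dB above → -8.8 dBFS.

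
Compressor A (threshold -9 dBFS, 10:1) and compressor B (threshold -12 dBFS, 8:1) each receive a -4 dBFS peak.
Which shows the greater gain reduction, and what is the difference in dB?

B, by 2.5 dB

A: 5 dB over, compressed to 0.5 dB over, so 4.5 dB of GR.
B: 8 dB over, compressed to 1 dB over, so 7 dB of GR.
B applies 2.5 dB more gain reduction.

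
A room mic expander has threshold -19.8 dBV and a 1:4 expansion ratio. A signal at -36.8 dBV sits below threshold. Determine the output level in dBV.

-87.8 dBV

Below threshold, a 1:4 expander applies gain = (4−1)×(T − x) of attenuation.
(4−1) × 17 = 51 dB, so output = -36.8 − 51 = -87.8 dBV.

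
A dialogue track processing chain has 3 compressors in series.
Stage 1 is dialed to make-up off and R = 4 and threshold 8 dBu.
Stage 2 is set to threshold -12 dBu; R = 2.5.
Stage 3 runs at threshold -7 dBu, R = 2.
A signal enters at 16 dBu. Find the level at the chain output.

-5.1 dBu

Stage 1: 16 dBu is 8 dB over 8 dBu; at 4:1 that becomes 2 dB over, giving 10 dBu.
Stage 2: 22 dB above -12 dBu, reduced 2.5:1 to 8.8 dB above → -3.2 dBu.
Stage 3: overshoot 3.8 dB → 3.8/2 = 1.9 dB → -5.1 dBu.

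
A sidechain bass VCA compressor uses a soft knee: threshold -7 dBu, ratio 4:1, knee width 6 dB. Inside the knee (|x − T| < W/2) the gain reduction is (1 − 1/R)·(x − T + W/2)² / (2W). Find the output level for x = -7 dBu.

-7.5625 dBu

x − T + W/2 = -7 − (-7) + 3 = 3.
GR = (1 − 1/4) × 3² / 12 = 0.75 × 9 / 12 = 0.5625 dB.
Output = -7 − 0.5625 = -7.5625 dBu.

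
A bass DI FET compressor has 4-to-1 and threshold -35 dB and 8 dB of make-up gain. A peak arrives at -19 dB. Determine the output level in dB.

-23 dB

Overshoot: -19 − (-35) = 16 dB.
At 4:1 the overshoot is divided by 4, leaving 4 dB above threshold.
So the level is -35 + 4 = -31 dB; make-up adds 8 dB, giving -23 dB.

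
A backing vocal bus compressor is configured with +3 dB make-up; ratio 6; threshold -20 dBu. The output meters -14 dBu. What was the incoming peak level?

Stripping the +3 dB make-up gives -17 dBu at the gain stage.
Post-compression overshoot = -17 − (-20) = 3 dB.
Undo the ratio: input overshoot = 3 × 6 = 18 dB, giving input = -2 dBu.

-2 dBu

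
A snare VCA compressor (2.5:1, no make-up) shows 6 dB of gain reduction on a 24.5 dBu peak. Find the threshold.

Let T be the threshold. Output overshoot = (input overshoot)/R, so 18.5 − T = (24.5 − T)/2.5.
2.5·(18.5 − T) = 24.5 − T → 1.5·T = 46.25 − 24.5 = 21.75.
T = 21.75/1.5 = 14.5 dBu.

14.5 dBu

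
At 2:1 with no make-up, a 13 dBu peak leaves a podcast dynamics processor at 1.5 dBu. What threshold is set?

Input is 23 dB above T (since output overshoot × R = input overshoot: (1.5 − T)·2 = 13 − T gives T = -10 dBu).
Check: -10 + (13 − (-10))/2 = -10 + 11.5 = 1.5 dBu. ✓

-10 dBu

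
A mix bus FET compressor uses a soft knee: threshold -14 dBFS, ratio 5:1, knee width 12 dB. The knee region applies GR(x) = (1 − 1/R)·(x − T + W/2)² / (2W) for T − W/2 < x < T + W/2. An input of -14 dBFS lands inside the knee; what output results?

-15.2 dBFS

x − T + W/2 = -14 − (-14) + 6 = 6.
GR = (1 − 1/5) × 6² / 24 = 0.8 × 36 / 24 = 1.2 dB.
Output = -14 − 1.2 = -15.2 dBFS.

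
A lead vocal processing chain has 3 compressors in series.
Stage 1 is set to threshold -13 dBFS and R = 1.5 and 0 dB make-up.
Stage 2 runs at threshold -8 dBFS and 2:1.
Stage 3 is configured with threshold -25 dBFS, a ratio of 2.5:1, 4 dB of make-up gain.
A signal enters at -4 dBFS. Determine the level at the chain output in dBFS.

Stage 1: 9 dB above -13 dBFS, reduced 1.5:1 to 6 dB above → -7 dBFS.
Stage 2: 1 dB above -8 dBFS, reduced 2:1 to 0.5 dB above → -7.5 dBFS.
Stage 3: -7.5 dBFS is 17.5 dB over -25 dBFS; at 2.5:1 that becomes 7 dB over, giving -18 dBFS; +4 dB make-up → -14 dBFS.

-14 dBFS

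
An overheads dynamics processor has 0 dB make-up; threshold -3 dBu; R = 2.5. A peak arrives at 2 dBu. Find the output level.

2 dBu sits 5 dB over threshold.
2.5:1 compression reduces that to 5/2.5 = 2 dB over.
So the level is -3 + 2 = -1 dBu.

-1 dBu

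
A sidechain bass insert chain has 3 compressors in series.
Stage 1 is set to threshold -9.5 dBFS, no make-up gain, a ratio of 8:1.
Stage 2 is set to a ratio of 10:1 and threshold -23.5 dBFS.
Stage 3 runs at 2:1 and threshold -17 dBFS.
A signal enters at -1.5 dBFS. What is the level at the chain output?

Stage 1: 8 dB above -9.5 dBFS, reduced 8:1 to 1 dB above → -8.5 dBFS.
Stage 2: -8.5 dBFS is 15 dB over -23.5 dBFS; at 10:1 that becomes 1.5 dB over, giving -22 dBFS.
Stage 3: -22 dBFS is at or below the -17 dBFS threshold — no compression; output -22 dBFS.

-22 dBFS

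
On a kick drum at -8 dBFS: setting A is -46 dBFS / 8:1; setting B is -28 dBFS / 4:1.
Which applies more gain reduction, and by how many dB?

A, by 18.25 dB

A: GR = 38 − 38/8 = 33.25 dB.
B: GR = 20 − 20/4 = 15 dB.
A applies 18.25 dB more gain reduction.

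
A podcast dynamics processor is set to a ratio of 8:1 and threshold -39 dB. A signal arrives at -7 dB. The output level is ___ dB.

Overshoot: -7 − (-39) = 32 dB.
8:1 compression reduces that to 32/8 = 4 dB over.
That puts the output at -35 dB.

-35 dB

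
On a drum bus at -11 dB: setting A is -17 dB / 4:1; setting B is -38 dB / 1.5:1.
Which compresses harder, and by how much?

A: 6 dB over, compressed to 1.5 dB over, so 4.5 dB of GR.
B: 27 dB over, compressed to 18 dB over, so 9 dB of GR.
B reduces 4.5 dB more.

B, by 4.5 dB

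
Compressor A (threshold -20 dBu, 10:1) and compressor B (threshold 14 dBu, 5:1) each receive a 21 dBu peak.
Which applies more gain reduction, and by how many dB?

A: overshoot 41 dB → output overshoot 4.1 dB → GR 36.9 dB.
B: overshoot 7 dB → output overshoot 1.4 dB → GR 5.6 dB.
Difference: 31.3 dB in favour of A.

A, by 31.3 dB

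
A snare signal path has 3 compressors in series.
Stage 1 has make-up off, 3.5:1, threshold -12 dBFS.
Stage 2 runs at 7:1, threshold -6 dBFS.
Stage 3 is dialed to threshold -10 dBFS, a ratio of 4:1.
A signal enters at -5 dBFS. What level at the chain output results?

Stage 1: overshoot 7 dB → 7/3.5 = 2 dB → -10 dBFS.
Stage 2: -10 dBFS is at or below the -6 dBFS threshold — no compression; output -10 dBFS.
Stage 3: -10 dBFS ≤ -10 dBFS, so stage 3 doesn't engage; output -10 dBFS.

-10 dBFS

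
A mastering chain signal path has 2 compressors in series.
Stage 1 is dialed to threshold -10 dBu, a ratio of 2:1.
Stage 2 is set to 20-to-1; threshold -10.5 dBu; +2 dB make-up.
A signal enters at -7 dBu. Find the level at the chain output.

-8.4 dBu

Stage 1: 3 dB above -10 dBu, reduced 2:1 to 1.5 dB above → -8.5 dBu.
Stage 2: 2 dB above -10.5 dBu, reduced 20:1 to 0.1 dB above → -10.4 dBu; +2 dB make-up → -8.4 dBu.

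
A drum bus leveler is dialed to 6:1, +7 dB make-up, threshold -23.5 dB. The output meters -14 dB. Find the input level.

-8.5 dB

Before make-up, the level was -14 − 7 = -21 dB.
That's 2.5 dB above the -23.5 dB threshold.
Input overshoot = R × output overshoot = 15 dB → input = -23.5 + 15 = -8.5 dB.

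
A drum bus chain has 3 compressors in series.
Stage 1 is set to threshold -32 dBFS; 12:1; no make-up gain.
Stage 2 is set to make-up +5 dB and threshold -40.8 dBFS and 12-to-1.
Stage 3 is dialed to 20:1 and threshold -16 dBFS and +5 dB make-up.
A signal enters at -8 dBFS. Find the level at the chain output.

Stage 1: overshoot 24 dB → 24/12 = 2 dB → -30 dBFS.
Stage 2: -30 dBFS is 10.8 dB over -40.8 dBFS; at 12:1 that becomes 0.9 dB over, giving -39.9 dBFS; +5 dB make-up → -34.9 dBFS.
Stage 3: below threshold (-34.9 ≤ -16); passes unchanged; make-up brings it to -29.9 dBFS.

-29.9 dBFS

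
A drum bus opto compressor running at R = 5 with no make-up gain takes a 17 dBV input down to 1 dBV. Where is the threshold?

-3 dBV

Let T be the threshold. Output overshoot = (input overshoot)/R, so 1 − T = (17 − T)/5.
5·(1 − T) = 17 − T → 4·T = 5 − 17 = -12.
T = -12/4 = -3 dBV.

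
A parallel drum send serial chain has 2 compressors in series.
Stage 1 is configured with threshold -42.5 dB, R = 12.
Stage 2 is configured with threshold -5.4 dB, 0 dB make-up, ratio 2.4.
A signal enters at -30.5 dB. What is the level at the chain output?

-41.5 dB

Stage 1: overshoot 12 dB → 12/12 = 1 dB → -41.5 dB.
Stage 2: below threshold (-41.5 ≤ -5.4); passes unchanged; output -41.5 dB.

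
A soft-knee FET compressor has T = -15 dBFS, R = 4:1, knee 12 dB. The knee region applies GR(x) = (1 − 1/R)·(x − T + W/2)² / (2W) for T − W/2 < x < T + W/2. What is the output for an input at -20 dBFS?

-20.03125 dBFS

x − T + W/2 = -20 − (-15) + 6 = 1.
GR = (1 − 1/4) × 1² / 24 = 0.75 × 1 / 24 = 0.03125 dB.
Output = -20 − 0.03125 = -20.03125 dBFS.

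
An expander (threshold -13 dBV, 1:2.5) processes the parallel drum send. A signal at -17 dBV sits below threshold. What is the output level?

-23 dBV

Below threshold, a 1:2.5 expander applies gain = (2.5−1)×(T − x) of attenuation.
(2.5−1) × 4 = 6 dB, so output = -17 − 6 = -23 dBV.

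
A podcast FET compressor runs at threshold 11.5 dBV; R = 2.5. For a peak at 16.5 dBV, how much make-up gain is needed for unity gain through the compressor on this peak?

Overshoot 5 dB → 5/2.5 = 2 dB after compression, so the compressed level is 11.5 + 2 = 13.5 dBV.
Make-up = target − compressed = 16.5 − 13.5 = 3 dB.

3 dB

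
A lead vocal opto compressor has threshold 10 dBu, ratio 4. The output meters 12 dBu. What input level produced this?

Post-compression overshoot = 12 − 10 = 2 dB.
Before 4:1 compression the overshoot was 2 × 4 = 8 dB, so input = 10 + 8 = 18 dBu.

18 dBu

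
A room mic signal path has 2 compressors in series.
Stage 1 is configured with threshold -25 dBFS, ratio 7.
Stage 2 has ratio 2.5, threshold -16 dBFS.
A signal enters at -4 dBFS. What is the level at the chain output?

Stage 1: 21 dB above -25 dBFS, reduced 7:1 to 3 dB above → -22 dBFS.
Stage 2: -22 dBFS is at or below the -16 dBFS threshold — no compression; output -22 dBFS.

-22 dBFS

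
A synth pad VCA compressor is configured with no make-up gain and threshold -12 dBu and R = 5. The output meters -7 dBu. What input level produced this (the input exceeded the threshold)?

That's 5 dB above the -12 dBu threshold.
Before 5:1 compression the overshoot was 5 × 5 = 25 dB, so input = -12 + 25 = 13 dBu.

13 dBu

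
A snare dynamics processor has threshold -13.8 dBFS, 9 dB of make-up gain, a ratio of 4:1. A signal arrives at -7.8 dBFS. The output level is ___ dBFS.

-3.3 dBFS

-7.8 dBFS sits 6 dB over threshold.
4:1 compression reduces that to 6/4 = 1.5 dB over.
So the level is -13.8 + 1.5 = -12.3 dBFS; make-up adds 9 dB, giving -3.3 dBFS.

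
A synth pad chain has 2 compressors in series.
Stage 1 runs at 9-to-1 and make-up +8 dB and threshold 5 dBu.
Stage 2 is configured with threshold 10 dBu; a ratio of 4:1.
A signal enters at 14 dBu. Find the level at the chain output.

Stage 1: 14 dBu is 9 dB over 5 dBu; at 9:1 that becomes 1 dB over, giving 6 dBu; +8 dB make-up → 14 dBu.
Stage 2: 4 dB above 10 dBu, reduced 4:1 to 1 dB above → 11 dBu.

11 dBu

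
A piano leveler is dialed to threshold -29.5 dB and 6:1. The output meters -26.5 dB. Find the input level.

-11.5 dB

Post-compression overshoot = -26.5 − (-29.5) = 3 dB.
Before 6:1 compression the overshoot was 3 × 6 = 18 dB, so input = -29.5 + 18 = -11.5 dB.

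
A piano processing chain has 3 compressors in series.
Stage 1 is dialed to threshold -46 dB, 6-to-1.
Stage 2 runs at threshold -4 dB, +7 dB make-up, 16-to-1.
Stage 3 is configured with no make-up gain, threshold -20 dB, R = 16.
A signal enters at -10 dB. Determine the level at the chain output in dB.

Stage 1: overshoot 36 dB → 36/6 = 6 dB → -40 dB.
Stage 2: -40 dB ≤ -4 dB, so stage 2 doesn't engage; make-up brings it to -33 dB.
Stage 3: -33 dB ≤ -20 dB, so stage 3 doesn't engage; output -33 dB.

-33 dB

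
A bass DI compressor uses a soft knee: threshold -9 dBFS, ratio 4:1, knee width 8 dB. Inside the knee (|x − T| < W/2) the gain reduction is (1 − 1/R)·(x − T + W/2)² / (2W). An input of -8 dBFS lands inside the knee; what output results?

-9.171875 dBFS

x − T + W/2 = -8 − (-9) + 4 = 5.
GR = (1 − 1/4) × 5² / 16 = 0.75 × 25 / 16 = 1.171875 dB.
Output = -8 − 1.171875 = -9.171875 dBFS.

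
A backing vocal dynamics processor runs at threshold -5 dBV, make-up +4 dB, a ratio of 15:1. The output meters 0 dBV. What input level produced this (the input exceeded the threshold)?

Stripping the +4 dB make-up gives -4 dBV at the gain stage.
That's 1 dB above the -5 dBV threshold.
Input overshoot = R × output overshoot = 15 dB → input = -5 + 15 = 10 dBV.

10 dBV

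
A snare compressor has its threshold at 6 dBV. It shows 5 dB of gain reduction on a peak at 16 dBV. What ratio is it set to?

Input overshoot = 16 − 6 = 10 dB.
Output overshoot = 10 − 5 = 5 dB.
Ratio = input overshoot / output overshoot = 10 / 5 = 2.

2:1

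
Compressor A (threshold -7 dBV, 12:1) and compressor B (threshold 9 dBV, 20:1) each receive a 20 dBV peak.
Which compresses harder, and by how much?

A, by 14.3 dB

A: 27 dB over, compressed to 2.25 dB over, so 24.75 dB of GR.
B: 11 dB over, compressed to 0.55 dB over, so 10.45 dB of GR.
Difference: 14.3 dB in favour of A.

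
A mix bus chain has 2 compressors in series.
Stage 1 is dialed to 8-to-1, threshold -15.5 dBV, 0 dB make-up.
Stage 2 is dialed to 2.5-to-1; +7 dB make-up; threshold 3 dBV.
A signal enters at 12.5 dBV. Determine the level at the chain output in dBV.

Stage 1: overshoot 28 dB → 28/8 = 3.5 dB → -12 dBV.
Stage 2: -12 dBV ≤ 3 dBV, so stage 2 doesn't engage; make-up brings it to -5 dBV.

-5 dBV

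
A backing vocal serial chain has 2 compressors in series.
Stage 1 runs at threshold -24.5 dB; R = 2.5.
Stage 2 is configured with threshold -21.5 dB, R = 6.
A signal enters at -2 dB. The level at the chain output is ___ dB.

-20.5 dB

Stage 1: overshoot 22.5 dB → 22.5/2.5 = 9 dB → -15.5 dB.
Stage 2: 6 dB above -21.5 dB, reduced 6:1 to 1 dB above → -20.5 dB.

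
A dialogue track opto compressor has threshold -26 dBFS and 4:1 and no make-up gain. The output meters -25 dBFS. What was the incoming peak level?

-22 dBFS

That's 1 dB above the -26 dBFS threshold.
Before 4:1 compression the overshoot was 1 × 4 = 4 dB, so input = -26 + 4 = -22 dBFS.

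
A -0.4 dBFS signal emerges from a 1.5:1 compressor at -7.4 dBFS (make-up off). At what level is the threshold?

Let T be the threshold. Output overshoot = (input overshoot)/R, so -7.4 − T = (-0.4 − T)/1.5.
1.5·(-7.4 − T) = -0.4 − T → 0.5·T = -11.1 − (-0.4) = -10.7.
T = -10.7/0.5 = -21.4 dBFS.

-21.4 dBFS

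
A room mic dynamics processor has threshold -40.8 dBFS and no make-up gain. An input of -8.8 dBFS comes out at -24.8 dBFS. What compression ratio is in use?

Input overshoot = -8.8 − (-40.8) = 32 dB; output overshoot = -24.8 − (-40.8) = 16 dB.
Ratio = 32 / 16 = 2.

2:1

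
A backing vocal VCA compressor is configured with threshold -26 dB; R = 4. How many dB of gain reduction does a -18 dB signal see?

Overshoot = -18 − (-26) = 8 dB.
At 4:1, output sits 8/4 = 2 dB above threshold.
Gain reduction = 8 − 2 = 6 dB.

6 dB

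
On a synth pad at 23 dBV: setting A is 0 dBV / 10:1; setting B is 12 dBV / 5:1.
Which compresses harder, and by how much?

A, by 11.9 dB

A: 23 dB over, compressed to 2.3 dB over, so 20.7 dB of GR.
B: 11 dB over, compressed to 2.2 dB over, so 8.8 dB of GR.
Difference: 11.9 dB in favour of A.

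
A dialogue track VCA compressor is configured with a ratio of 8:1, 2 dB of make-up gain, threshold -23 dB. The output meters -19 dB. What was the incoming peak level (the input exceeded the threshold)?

-7 dB

Remove make-up: -19 − 2 = -21 dB.
Post-compression overshoot = -21 − (-23) = 2 dB.
Before 8:1 compression the overshoot was 2 × 8 = 16 dB, so input = -23 + 16 = -7 dB.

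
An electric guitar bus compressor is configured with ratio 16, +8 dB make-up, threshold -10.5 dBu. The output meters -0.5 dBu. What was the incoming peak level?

Before make-up, the level was -0.5 − 8 = -8.5 dBu.
The compressed level sits -8.5 − (-10.5) = 2 dB over threshold.
Before 16:1 compression the overshoot was 2 × 16 = 32 dB, so input = -10.5 + 32 = 21.5 dBu.

21.5 dBu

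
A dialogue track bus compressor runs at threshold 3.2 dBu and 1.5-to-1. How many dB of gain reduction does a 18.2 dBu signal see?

The signal is 15 dB above threshold.
A 1.5:1 ratio leaves 10 dB of that excess.
Gain reduction = 15 − 10 = 5 dB.

5 dB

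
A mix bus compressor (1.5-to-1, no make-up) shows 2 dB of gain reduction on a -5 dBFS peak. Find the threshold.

-11 dBFS

Input is 6 dB above T (since output overshoot × R = input overshoot: (-7 − T)·1.5 = -5 − T gives T = -11 dBFS).
Check: -11 + (-5 − (-11))/1.5 = -11 + 4 = -7 dBFS. ✓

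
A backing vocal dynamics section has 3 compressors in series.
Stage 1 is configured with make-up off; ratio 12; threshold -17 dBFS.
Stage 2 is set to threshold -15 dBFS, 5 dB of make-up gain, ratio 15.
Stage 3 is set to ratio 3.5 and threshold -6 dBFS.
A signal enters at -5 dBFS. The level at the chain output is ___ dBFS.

-11 dBFS

Stage 1: 12 dB above -17 dBFS, reduced 12:1 to 1 dB above → -16 dBFS.
Stage 2: -16 dBFS is at or below the -15 dBFS threshold — no compression; make-up brings it to -11 dBFS.
Stage 3: -11 dBFS is at or below the -6 dBFS threshold — no compression; output -11 dBFS.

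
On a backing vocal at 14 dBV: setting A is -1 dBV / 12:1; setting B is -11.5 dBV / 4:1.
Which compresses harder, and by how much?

B, by 5.375 dB

A: overshoot 15 dB → output overshoot 1.25 dB → GR 13.75 dB.
B: overshoot 25.5 dB → output overshoot 6.375 dB → GR 19.125 dB.
Difference: 5.375 dB in favour of B.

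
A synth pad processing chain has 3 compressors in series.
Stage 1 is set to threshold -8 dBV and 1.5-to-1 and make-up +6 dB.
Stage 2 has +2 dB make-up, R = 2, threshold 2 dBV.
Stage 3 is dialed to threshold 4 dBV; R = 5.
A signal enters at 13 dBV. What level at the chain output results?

Stage 1: 13 dBV is 21 dB over -8 dBV; at 1.5:1 that becomes 14 dB over, giving 6 dBV; +6 dB make-up → 12 dBV.
Stage 2: overshoot 10 dB → 10/2 = 5 dB → 7 dBV; +2 dB make-up → 9 dBV.
Stage 3: overshoot 5 dB → 5/5 = 1 dB → 5 dBV.

5 dBV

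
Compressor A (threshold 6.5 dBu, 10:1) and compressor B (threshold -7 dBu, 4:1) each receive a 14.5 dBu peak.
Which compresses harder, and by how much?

B, by 8.925 dB

A: overshoot 8 dB → output overshoot 0.8 dB → GR 7.2 dB.
B: overshoot 21.5 dB → output overshoot 5.375 dB → GR 16.125 dB.
B applies 8.925 dB more gain reduction.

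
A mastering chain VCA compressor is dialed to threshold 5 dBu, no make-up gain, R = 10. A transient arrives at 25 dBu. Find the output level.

7 dBu

The input is 20 dB above the 5 dBu threshold.
10:1 compression reduces that to 20/10 = 2 dB over.
That puts the output at 7 dBu.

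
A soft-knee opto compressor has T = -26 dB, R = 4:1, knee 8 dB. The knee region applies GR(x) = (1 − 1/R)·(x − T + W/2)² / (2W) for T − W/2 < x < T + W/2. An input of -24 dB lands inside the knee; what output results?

x − T + W/2 = -24 − (-26) + 4 = 6.
GR = (1 − 1/4) × 6² / 16 = 0.75 × 36 / 16 = 1.6875 dB.
Output = -24 − 1.6875 = -25.6875 dB.

-25.6875 dB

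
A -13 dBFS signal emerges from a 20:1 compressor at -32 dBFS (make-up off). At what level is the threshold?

Let T be the threshold. Output overshoot = (input overshoot)/R, so -32 − T = (-13 − T)/20.
20·(-32 − T) = -13 − T → 19·T = -640 − (-13) = -627.
T = -627/19 = -33 dBFS.

-33 dBFS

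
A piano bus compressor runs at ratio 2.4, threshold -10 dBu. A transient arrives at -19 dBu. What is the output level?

-19 dBu is 9 dB below the -10 dBu threshold, so no gain reduction is applied.
Output = input = -19 dBu.

-19 dBu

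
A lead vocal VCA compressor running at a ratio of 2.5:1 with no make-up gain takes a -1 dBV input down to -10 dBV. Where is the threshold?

-16 dBV

Let T be the threshold. Output overshoot = (input overshoot)/R, so -10 − T = (-1 − T)/2.5.
2.5·(-10 − T) = -1 − T → 1.5·T = -25 − (-1) = -24.
T = -24/1.5 = -16 dBV.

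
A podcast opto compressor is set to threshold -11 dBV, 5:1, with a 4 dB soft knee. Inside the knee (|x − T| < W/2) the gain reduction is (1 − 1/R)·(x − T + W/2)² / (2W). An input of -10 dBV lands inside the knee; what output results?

x − T + W/2 = -10 − (-11) + 2 = 3.
GR = (1 − 1/5) × 3² / 8 = 0.8 × 9 / 8 = 0.9 dB.
Output = -10 − 0.9 = -10.9 dBV.

-10.9 dBV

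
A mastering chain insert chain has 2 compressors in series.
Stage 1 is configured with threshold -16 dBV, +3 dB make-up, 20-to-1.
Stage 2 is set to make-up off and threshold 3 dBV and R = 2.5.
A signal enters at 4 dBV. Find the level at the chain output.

Stage 1: 4 dBV is 20 dB over -16 dBV; at 20:1 that becomes 1 dB over, giving -15 dBV; +3 dB make-up → -12 dBV.
Stage 2: below threshold (-12 ≤ 3); passes unchanged; output -12 dBV.

-12 dBV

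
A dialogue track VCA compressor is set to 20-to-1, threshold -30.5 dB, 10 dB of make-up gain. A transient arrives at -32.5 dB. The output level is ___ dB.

-22.5 dB

-32.5 dB is 2 dB below the -30.5 dB threshold, so no gain reduction is applied.
Make-up gain adds 10 dB: -32.5 + 10 = -22.5 dB.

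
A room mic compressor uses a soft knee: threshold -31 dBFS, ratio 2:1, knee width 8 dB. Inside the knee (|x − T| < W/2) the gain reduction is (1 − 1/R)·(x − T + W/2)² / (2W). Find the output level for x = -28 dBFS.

-29.53125 dBFS

x − T + W/2 = -28 − (-31) + 4 = 7.
GR = (1 − 1/2) × 7² / 16 = 0.5 × 49 / 16 = 1.53125 dB.
Output = -28 − 1.53125 = -29.53125 dBFS.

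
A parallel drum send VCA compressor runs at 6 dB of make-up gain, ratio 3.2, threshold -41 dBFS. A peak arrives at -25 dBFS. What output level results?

-30 dBFS

-25 dBFS sits 16 dB over threshold.
3.2:1 compression reduces that to 16/3.2 = 5 dB over.
That puts the output at -36 dBFS; make-up adds 6 dB, giving -30 dBFS.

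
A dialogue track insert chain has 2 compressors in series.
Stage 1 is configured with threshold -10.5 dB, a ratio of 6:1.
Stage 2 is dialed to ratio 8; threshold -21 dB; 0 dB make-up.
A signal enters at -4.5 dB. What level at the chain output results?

-19.5625 dB

Stage 1: 6 dB above -10.5 dB, reduced 6:1 to 1 dB above → -9.5 dB.
Stage 2: 11.5 dB above -21 dB, reduced 8:1 to 1.4375 dB above → -19.5625 dB.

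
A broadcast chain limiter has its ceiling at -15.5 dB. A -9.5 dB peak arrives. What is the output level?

At ∞:1, everything above -15.5 dB is held at the ceiling.

-15.5 dB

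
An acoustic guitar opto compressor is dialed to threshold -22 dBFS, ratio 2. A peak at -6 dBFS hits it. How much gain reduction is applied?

The signal is 16 dB above threshold.
After 2:1 compression the overshoot becomes 16/2 = 8 dB.
Gain reduction = 16 − 8 = 8 dB.

8 dB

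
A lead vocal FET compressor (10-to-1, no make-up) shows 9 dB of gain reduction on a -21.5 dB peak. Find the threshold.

-31.5 dB

Let T be the threshold. Output overshoot = (input overshoot)/R, so -30.5 − T = (-21.5 − T)/10.
10·(-30.5 − T) = -21.5 − T → 9·T = -305 − (-21.5) = -283.5.
T = -283.5/9 = -31.5 dB.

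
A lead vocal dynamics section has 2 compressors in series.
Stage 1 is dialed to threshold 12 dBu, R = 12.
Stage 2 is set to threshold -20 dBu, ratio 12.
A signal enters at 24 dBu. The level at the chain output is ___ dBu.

Stage 1: 12 dB above 12 dBu, reduced 12:1 to 1 dB above → 13 dBu.
Stage 2: 33 dB above -20 dBu, reduced 12:1 to 2.75 dB above → -17.25 dBu.

-17.25 dBu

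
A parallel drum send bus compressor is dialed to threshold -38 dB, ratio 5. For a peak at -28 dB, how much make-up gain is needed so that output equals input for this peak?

8 dB

Without make-up, output = threshold + overshoot/5 = -38 + 2 = -36 dB.
Gap to target: 8 dB.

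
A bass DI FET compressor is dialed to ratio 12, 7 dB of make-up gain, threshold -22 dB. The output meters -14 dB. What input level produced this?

-10 dB

Stripping the +7 dB make-up gives -21 dB at the gain stage.
That's 1 dB above the -22 dB threshold.
Before 12:1 compression the overshoot was 1 × 12 = 12 dB, so input = -22 + 12 = -10 dB.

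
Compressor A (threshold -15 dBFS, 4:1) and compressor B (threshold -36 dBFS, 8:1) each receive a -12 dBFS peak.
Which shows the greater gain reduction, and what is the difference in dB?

B, by 18.75 dB

A: GR = 3 − 3/4 = 2.25 dB.
B: GR = 24 − 24/8 = 21 dB.
Difference: 18.75 dB in favour of B.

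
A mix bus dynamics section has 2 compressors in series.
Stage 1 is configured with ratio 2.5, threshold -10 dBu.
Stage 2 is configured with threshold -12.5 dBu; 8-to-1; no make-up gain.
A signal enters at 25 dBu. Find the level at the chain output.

Stage 1: overshoot 35 dB → 35/2.5 = 14 dB → 4 dBu.
Stage 2: 16.5 dB above -12.5 dBu, reduced 8:1 to 2.0625 dB above → -10.4375 dBu.

-10.4375 dBu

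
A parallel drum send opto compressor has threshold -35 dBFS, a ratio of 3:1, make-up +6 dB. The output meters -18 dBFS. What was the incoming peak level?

Remove make-up: -18 − 6 = -24 dBFS.
The compressed level sits -24 − (-35) = 11 dB over threshold.
Before 3:1 compression the overshoot was 11 × 3 = 33 dB, so input = -35 + 33 = -2 dBFS.

-2 dBFS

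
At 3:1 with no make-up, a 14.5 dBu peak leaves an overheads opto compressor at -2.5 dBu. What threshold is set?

-11 dBu

Input is 25.5 dB above T (since output overshoot × R = input overshoot: (-2.5 − T)·3 = 14.5 − T gives T = -11 dBu).
Check: -11 + (14.5 − (-11))/3 = -11 + 8.5 = -2.5 dBu. ✓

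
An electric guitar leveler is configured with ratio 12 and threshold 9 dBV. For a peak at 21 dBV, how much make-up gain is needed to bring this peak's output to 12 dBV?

The peak compresses to 9 + 12/12 = 10 dBV.
To reach 12 dBV requires 12 − 10 = 2 dB of make-up.

2 dB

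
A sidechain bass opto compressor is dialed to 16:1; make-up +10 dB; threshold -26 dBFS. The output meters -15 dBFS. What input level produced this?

Remove make-up: -15 − 10 = -25 dBFS.
That's 1 dB above the -26 dBFS threshold.
Undo the ratio: input overshoot = 1 × 16 = 16 dB, giving input = -10 dBFS.

-10 dBFS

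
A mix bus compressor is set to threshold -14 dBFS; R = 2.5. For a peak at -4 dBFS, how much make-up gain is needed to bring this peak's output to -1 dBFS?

Without make-up, output = threshold + overshoot/2.5 = -14 + 4 = -10 dBFS.
Gap to target: 9 dB.

9 dB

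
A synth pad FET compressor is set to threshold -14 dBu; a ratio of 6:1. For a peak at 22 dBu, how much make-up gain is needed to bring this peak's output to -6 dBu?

Overshoot 36 dB → 36/6 = 6 dB after compression, so the compressed level is -14 + 6 = -8 dBu.
Make-up = target − compressed = -6 − (-8) = 2 dB.

2 dB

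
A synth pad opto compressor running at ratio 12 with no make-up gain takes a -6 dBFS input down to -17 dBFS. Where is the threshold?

Gain reduction = -6 − (-17) = 11 dB; output overshoot = GR / (R − 1) = 11 / 11 = 1 dB.
Threshold = output − output overshoot = -17 − 1 = -18 dBFS.

-18 dBFS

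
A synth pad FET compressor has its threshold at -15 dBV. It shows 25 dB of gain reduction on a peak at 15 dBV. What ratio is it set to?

Input overshoot = 15 − (-15) = 30 dB.
Output overshoot = 30 − 25 = 5 dB.
Ratio = input overshoot / output overshoot = 30 / 5 = 6.

6:1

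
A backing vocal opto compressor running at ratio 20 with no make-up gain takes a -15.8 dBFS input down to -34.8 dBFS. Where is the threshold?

-35.8 dBFS

Let T be the threshold. Output overshoot = (input overshoot)/R, so -34.8 − T = (-15.8 − T)/20.
20·(-34.8 − T) = -15.8 − T → 19·T = -696 − (-15.8) = -680.2.
T = -680.2/19 = -35.8 dBFS.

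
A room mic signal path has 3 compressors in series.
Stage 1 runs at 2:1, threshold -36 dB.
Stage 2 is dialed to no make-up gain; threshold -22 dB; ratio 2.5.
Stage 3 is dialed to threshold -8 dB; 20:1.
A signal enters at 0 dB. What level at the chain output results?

-20.4 dB

Stage 1: overshoot 36 dB → 36/2 = 18 dB → -18 dB.
Stage 2: -18 dB is 4 dB over -22 dB; at 2.5:1 that becomes 1.6 dB over, giving -20.4 dB.
Stage 3: below threshold (-20.4 ≤ -8); passes unchanged; output -20.4 dB.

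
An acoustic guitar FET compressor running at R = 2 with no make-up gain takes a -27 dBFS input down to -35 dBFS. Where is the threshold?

-43 dBFS

Gain reduction = -27 − (-35) = 8 dB; output overshoot = GR / (R − 1) = 8 / 1 = 8 dB.
Threshold = output − output overshoot = -35 − 8 = -43 dBFS.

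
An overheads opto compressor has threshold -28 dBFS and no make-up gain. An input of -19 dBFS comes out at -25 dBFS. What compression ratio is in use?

Input overshoot = -19 − (-28) = 9 dB; output overshoot = -25 − (-28) = 3 dB.
Ratio = 9 / 3 = 3.

3:1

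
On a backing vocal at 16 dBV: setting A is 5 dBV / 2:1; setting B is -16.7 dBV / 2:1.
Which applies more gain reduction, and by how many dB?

B, by 10.85 dB

A: GR = 11 − 11/2 = 5.5 dB.
B: GR = 32.7 − 32.7/2 = 16.35 dB.
Difference: 10.85 dB in favour of B.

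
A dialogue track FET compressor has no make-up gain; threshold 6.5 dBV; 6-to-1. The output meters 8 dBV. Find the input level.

15.5 dBV

That's 1.5 dB above the 6.5 dBV threshold.
Before 6:1 compression the overshoot was 1.5 × 6 = 9 dB, so input = 6.5 + 9 = 15.5 dBV.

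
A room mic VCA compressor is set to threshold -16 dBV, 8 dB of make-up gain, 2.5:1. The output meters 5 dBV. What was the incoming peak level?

16.5 dBV

Stripping the +8 dB make-up gives -3 dBV at the gain stage.
That's 13 dB above the -16 dBV threshold.
Undo the ratio: input overshoot = 13 × 2.5 = 32.5 dB, giving input = 16.5 dBV.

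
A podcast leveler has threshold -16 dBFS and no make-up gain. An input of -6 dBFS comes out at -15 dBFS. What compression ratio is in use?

Input overshoot = -6 − (-16) = 10 dB; output overshoot = -15 − (-16) = 1 dB.
Ratio = 10 / 1 = 10.

10:1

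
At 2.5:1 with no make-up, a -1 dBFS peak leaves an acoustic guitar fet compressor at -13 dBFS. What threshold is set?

Gain reduction = -1 − (-13) = 12 dB; output overshoot = GR / (R − 1) = 12 / 1.5 = 8 dB.
Threshold = output − output overshoot = -13 − 8 = -21 dBFS.

-21 dBFS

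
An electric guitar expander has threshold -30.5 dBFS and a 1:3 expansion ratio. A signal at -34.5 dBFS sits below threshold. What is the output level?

-42.5 dBFS

The input is 4 dB below the -30.5 dBFS threshold.
A 1:3 expander multiplies undershoot by 3: 4 × 3 = 12 dB below threshold.
Output = -30.5 − 12 = -42.5 dBFS.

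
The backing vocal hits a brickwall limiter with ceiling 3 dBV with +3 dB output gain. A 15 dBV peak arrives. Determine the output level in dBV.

The limiter clamps the peak to its 3 dBV ceiling.
Output gain then adds 3 dB: 3 + 3 = 6 dBV.

6 dBV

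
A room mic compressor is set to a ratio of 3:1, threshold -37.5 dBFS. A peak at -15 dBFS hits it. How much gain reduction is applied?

15 dB

-15 dBFS exceeds the threshold by 22.5 dB.
A 3:1 ratio leaves 7.5 dB of that excess.
Gain reduction = 22.5 − 7.5 = 15 dB.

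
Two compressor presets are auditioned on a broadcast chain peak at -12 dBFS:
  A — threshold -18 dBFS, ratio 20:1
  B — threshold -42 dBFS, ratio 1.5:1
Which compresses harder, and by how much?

A: overshoot 6 dB → output overshoot 0.3 dB → GR 5.7 dB.
B: overshoot 30 dB → output overshoot 20 dB → GR 10 dB.
B applies 4.3 dB more gain reduction.

B, by 4.3 dB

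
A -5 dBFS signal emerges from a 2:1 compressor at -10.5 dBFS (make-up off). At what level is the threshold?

-16 dBFS

Input is 11 dB above T (since output overshoot × R = input overshoot: (-10.5 − T)·2 = -5 − T gives T = -16 dBFS).
Check: -16 + (-5 − (-16))/2 = -16 + 5.5 = -10.5 dBFS. ✓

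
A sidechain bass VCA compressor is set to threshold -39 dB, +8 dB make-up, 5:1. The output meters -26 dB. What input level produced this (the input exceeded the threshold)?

-14 dB

Stripping the +8 dB make-up gives -34 dB at the gain stage.
Post-compression overshoot = -34 − (-39) = 5 dB.
Input overshoot = R × output overshoot = 25 dB → input = -39 + 25 = -14 dB.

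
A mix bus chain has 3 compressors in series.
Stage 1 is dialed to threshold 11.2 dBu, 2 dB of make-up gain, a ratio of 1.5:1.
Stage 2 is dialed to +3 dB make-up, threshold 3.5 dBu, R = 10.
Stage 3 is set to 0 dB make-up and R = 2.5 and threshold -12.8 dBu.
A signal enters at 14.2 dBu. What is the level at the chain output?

Stage 1: 14.2 dBu is 3 dB over 11.2 dBu; at 1.5:1 that becomes 2 dB over, giving 13.2 dBu; +2 dB make-up → 15.2 dBu.
Stage 2: overshoot 11.7 dB → 11.7/10 = 1.17 dB → 4.67 dBu; +3 dB make-up → 7.67 dBu.
Stage 3: overshoot 20.47 dB → 20.47/2.5 = 8.188 dB → -4.612 dBu.

-4.612 dBu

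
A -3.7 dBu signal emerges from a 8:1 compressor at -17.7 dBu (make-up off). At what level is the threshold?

Let T be the threshold. Output overshoot = (input overshoot)/R, so -17.7 − T = (-3.7 − T)/8.
8·(-17.7 − T) = -3.7 − T → 7·T = -141.6 − (-3.7) = -137.9.
T = -137.9/7 = -19.7 dBu.

-19.7 dBu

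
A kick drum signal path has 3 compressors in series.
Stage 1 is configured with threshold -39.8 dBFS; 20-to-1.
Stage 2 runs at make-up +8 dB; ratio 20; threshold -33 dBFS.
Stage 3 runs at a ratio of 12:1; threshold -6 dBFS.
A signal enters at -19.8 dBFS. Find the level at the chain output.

Stage 1: overshoot 20 dB → 20/20 = 1 dB → -38.8 dBFS.
Stage 2: -38.8 dBFS is at or below the -33 dBFS threshold — no compression; make-up brings it to -30.8 dBFS.
Stage 3: below threshold (-30.8 ≤ -6); passes unchanged; output -30.8 dBFS.

-30.8 dBFS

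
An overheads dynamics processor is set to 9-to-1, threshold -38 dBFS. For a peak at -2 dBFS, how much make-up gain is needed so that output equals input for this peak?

Without make-up, output = threshold + overshoot/9 = -38 + 4 = -34 dBFS.
Gap to target: 32 dB.

32 dB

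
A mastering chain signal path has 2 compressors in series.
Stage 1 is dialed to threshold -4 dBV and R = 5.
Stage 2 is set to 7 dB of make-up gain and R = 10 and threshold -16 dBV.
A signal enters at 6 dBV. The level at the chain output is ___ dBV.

-7.6 dBV

Stage 1: 6 dBV is 10 dB over -4 dBV; at 5:1 that becomes 2 dB over, giving -2 dBV.
Stage 2: -2 dBV is 14 dB over -16 dBV; at 10:1 that becomes 1.4 dB over, giving -14.6 dBV; +7 dB make-up → -7.6 dBV.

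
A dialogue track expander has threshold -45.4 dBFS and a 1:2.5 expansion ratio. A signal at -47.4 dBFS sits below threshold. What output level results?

-50.4 dBFS

The input is 2 dB below the -45.4 dBFS threshold.
A 1:2.5 expander multiplies undershoot by 2.5: 2 × 2.5 = 5 dB below threshold.
Output = -45.4 − 5 = -50.4 dBFS.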